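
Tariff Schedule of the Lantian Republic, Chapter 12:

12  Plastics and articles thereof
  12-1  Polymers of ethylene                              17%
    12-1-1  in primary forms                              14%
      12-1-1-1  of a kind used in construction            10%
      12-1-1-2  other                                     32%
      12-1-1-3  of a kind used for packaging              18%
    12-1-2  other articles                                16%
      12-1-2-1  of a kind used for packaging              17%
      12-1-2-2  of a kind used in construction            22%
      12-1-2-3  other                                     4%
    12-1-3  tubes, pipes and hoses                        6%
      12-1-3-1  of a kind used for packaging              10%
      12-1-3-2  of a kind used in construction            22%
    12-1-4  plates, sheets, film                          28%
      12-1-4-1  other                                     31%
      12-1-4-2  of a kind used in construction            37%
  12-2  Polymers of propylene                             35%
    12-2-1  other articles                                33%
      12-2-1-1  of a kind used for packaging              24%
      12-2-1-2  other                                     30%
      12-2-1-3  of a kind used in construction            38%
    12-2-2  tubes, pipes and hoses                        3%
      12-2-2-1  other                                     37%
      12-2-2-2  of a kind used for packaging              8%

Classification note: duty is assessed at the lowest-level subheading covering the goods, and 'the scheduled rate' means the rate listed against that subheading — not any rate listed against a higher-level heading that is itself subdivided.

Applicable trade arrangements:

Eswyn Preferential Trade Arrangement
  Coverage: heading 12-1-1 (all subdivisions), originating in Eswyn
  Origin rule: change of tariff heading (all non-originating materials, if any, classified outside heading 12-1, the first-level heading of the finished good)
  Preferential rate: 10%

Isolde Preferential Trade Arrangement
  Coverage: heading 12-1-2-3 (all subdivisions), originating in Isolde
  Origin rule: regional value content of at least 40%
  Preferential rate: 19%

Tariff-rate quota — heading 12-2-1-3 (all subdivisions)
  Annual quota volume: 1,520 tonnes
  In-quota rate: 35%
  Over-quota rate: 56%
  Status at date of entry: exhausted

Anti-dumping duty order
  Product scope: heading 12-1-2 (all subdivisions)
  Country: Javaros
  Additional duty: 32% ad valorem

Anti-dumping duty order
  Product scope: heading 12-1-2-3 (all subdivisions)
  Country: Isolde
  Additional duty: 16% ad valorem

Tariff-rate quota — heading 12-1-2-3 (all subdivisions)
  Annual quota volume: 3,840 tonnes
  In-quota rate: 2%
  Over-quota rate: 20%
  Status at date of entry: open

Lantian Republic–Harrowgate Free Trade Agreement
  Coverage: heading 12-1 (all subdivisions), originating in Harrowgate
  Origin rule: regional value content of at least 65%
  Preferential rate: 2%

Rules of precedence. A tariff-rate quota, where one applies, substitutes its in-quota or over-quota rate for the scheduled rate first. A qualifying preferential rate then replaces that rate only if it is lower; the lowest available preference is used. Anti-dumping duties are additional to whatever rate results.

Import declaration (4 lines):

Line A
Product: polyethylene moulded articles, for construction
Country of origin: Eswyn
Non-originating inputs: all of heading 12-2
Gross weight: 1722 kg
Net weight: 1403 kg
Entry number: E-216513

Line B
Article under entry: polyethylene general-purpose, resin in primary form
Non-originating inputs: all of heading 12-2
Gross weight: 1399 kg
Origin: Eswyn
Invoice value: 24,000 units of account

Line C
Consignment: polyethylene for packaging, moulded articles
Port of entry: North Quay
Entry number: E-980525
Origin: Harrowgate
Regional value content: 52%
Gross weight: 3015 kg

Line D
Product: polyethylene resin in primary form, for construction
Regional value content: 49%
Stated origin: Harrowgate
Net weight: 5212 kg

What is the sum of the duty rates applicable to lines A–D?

59%

Line A: polyethylene → 12-1; moulded articles → 12-1-2; for construction → 12-1-2-2. Scheduled 22%. Eswyn agreement on 12-1-1: 12-1-2-2 not covered. → 22%.
Line B: polyethylene → 12-1; resin in primary form → 12-1-1; general-purpose → 12-1-1-2. Scheduled 32%. Eswyn agreement on 12-1-1: CTH met → 10% available; preferential 10%. → 10%.
Line C: polyethylene → 12-1; moulded articles → 12-1-2; for packaging → 12-1-2-1. Scheduled 17%. Harrowgate agreement on 12-1: RVC < 65%. → 17%.
Line D: polyethylene → 12-1; resin in primary form → 12-1-1; for construction → 12-1-1-1. Scheduled 10%. Harrowgate agreement on 12-1: RVC < 65%. → 10%.
Sum: 22% + 10% + 17% + 10% = 59%.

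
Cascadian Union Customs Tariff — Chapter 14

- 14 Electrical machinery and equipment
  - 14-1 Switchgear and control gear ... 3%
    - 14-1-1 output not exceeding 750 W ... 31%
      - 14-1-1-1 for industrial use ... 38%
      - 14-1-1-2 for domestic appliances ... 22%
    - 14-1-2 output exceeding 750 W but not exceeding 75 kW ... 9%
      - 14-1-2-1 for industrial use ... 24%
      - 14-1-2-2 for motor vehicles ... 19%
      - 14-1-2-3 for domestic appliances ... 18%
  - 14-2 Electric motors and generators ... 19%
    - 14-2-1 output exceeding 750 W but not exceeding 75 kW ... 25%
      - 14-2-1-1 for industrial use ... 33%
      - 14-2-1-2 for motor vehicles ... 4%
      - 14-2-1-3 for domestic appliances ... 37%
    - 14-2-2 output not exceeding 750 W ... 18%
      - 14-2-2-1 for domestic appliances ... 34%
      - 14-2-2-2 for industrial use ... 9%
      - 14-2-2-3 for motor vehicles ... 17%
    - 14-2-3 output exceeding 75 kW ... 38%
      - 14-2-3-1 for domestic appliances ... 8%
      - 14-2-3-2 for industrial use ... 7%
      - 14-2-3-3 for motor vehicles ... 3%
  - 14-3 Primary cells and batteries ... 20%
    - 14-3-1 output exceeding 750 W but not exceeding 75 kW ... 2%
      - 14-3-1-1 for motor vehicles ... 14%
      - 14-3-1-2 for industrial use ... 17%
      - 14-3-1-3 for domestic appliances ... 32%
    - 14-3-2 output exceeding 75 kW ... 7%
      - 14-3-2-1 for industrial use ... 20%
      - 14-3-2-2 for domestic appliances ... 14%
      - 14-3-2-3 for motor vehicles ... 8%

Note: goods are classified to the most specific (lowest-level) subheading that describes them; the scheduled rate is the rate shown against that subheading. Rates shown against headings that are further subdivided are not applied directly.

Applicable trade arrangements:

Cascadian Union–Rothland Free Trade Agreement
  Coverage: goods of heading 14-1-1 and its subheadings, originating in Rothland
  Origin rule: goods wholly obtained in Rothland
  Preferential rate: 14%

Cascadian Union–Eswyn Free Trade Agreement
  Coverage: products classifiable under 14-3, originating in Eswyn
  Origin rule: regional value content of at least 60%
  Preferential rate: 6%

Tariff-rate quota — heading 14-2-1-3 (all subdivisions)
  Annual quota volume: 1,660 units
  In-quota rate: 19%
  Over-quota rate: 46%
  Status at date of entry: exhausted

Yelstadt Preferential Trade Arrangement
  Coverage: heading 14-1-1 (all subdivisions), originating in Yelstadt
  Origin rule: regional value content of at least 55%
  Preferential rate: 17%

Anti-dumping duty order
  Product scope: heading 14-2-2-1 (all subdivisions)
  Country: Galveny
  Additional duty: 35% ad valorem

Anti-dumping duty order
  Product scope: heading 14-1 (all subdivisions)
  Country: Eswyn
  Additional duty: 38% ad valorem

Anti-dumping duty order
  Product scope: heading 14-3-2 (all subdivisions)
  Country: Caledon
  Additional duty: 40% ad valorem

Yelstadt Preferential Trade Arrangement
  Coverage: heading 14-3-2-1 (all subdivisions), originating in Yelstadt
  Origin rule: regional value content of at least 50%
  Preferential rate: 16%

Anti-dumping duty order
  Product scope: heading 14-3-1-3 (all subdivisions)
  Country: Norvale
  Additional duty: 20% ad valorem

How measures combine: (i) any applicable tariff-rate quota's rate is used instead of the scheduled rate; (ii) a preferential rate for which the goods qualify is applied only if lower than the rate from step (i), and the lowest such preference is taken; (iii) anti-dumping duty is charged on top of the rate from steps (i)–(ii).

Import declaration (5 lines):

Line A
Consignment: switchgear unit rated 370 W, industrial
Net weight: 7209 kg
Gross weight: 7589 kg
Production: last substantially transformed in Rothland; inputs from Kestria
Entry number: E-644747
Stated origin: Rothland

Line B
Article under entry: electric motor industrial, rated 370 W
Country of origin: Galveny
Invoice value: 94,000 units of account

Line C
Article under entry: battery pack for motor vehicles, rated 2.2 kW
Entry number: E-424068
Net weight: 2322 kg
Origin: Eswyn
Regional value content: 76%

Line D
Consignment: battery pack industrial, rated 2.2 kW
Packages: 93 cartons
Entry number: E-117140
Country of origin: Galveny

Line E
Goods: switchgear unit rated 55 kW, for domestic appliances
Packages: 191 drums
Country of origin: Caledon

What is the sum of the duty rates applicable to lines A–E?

Line A: switchgear unit → 14-1; rated 370 W → 14-1-1; industrial → 14-1-1-1. Scheduled 38%. Rothland agreement on 14-1-1: not wholly obtained. → 38%.
Line B: electric motor → 14-2; rated 370 W → 14-2-2; industrial → 14-2-2-2. Scheduled 9%. No special measure applies. → 9%.
Line C: battery pack → 14-3; rated 2.2 kW → 14-3-1; for motor vehicles → 14-3-1-1. Scheduled 14%. Eswyn agreement on 14-3: RVC ≥ 60% → 6% available; preferential 6%. → 6%.
Line D: battery pack → 14-3; rated 2.2 kW → 14-3-1; industrial → 14-3-1-2. Scheduled 17%. No special measure applies. → 17%.
Line E: switchgear unit → 14-1; rated 55 kW → 14-1-2; for domestic appliances → 14-1-2-3. Scheduled 18%. No special measure applies. → 18%.
Sum: 38% + 9% + 6% + 17% + 18% = 88%.

88%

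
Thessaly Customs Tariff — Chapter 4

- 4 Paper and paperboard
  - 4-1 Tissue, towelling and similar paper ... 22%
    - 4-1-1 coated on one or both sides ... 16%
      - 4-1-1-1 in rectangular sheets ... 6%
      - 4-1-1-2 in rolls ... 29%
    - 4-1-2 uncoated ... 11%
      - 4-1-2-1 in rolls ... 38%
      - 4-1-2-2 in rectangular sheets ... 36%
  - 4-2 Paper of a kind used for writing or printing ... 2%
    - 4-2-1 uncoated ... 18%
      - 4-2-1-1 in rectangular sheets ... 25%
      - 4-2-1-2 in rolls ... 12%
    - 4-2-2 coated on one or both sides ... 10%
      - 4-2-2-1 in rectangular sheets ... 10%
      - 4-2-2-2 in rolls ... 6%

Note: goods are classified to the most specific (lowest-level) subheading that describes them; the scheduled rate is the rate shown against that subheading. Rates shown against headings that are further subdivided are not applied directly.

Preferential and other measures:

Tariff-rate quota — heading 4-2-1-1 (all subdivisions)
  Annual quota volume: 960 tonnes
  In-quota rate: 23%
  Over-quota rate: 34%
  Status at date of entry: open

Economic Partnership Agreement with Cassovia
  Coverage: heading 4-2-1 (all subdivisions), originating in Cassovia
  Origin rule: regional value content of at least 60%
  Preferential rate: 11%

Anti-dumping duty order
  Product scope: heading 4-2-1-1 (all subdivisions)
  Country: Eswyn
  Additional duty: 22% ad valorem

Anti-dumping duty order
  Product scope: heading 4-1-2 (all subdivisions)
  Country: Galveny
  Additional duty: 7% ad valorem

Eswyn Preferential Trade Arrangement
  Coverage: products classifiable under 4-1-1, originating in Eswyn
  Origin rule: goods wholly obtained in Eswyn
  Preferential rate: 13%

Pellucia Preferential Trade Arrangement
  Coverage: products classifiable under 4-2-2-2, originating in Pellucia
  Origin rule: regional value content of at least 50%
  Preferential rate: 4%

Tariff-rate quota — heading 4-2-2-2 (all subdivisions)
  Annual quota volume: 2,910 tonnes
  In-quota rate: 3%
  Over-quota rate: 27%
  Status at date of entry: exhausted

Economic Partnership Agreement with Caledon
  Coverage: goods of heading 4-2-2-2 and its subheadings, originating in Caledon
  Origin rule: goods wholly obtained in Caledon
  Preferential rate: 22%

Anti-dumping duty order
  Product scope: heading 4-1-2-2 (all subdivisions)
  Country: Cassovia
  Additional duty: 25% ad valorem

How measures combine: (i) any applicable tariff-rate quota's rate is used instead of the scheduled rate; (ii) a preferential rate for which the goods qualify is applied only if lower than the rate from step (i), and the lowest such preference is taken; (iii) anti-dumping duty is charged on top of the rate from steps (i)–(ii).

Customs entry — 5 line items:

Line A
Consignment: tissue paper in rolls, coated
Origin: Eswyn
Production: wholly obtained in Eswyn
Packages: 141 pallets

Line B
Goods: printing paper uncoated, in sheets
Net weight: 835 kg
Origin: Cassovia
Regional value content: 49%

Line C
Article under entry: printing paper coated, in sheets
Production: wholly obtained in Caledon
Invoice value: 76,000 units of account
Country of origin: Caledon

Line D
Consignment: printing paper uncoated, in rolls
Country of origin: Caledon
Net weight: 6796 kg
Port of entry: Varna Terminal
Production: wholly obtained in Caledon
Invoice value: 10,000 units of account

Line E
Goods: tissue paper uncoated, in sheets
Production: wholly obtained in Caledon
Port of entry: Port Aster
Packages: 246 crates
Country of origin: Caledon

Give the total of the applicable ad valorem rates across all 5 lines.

94%

Line A: tissue paper → 4-1; coated → 4-1-1; in rolls → 4-1-1-2. Scheduled 29%. Eswyn agreement on 4-1-1: wholly obtained → 13% available; preferential 13%. → 13%.
Line B: printing paper → 4-2; uncoated → 4-2-1; in sheets → 4-2-1-1. Scheduled 25%. quota on 4-2-1-1 open → in-quota 23%; Cassovia agreement on 4-2-1: RVC < 60%. → 23%.
Line C: printing paper → 4-2; coated → 4-2-2; in sheets → 4-2-2-1. Scheduled 10%. Caledon agreement on 4-2-2-2: 4-2-2-1 not covered. → 10%.
Line D: printing paper → 4-2; uncoated → 4-2-1; in rolls → 4-2-1-2. Scheduled 12%. Caledon agreement on 4-2-2-2: 4-2-1-2 not covered. → 12%.
Line E: tissue paper → 4-1; uncoated → 4-1-2; in sheets → 4-1-2-2. Scheduled 36%. Caledon agreement on 4-2-2-2: 4-1-2-2 not covered. → 36%.
Sum: 13% + 23% + 10% + 12% + 36% = 94%.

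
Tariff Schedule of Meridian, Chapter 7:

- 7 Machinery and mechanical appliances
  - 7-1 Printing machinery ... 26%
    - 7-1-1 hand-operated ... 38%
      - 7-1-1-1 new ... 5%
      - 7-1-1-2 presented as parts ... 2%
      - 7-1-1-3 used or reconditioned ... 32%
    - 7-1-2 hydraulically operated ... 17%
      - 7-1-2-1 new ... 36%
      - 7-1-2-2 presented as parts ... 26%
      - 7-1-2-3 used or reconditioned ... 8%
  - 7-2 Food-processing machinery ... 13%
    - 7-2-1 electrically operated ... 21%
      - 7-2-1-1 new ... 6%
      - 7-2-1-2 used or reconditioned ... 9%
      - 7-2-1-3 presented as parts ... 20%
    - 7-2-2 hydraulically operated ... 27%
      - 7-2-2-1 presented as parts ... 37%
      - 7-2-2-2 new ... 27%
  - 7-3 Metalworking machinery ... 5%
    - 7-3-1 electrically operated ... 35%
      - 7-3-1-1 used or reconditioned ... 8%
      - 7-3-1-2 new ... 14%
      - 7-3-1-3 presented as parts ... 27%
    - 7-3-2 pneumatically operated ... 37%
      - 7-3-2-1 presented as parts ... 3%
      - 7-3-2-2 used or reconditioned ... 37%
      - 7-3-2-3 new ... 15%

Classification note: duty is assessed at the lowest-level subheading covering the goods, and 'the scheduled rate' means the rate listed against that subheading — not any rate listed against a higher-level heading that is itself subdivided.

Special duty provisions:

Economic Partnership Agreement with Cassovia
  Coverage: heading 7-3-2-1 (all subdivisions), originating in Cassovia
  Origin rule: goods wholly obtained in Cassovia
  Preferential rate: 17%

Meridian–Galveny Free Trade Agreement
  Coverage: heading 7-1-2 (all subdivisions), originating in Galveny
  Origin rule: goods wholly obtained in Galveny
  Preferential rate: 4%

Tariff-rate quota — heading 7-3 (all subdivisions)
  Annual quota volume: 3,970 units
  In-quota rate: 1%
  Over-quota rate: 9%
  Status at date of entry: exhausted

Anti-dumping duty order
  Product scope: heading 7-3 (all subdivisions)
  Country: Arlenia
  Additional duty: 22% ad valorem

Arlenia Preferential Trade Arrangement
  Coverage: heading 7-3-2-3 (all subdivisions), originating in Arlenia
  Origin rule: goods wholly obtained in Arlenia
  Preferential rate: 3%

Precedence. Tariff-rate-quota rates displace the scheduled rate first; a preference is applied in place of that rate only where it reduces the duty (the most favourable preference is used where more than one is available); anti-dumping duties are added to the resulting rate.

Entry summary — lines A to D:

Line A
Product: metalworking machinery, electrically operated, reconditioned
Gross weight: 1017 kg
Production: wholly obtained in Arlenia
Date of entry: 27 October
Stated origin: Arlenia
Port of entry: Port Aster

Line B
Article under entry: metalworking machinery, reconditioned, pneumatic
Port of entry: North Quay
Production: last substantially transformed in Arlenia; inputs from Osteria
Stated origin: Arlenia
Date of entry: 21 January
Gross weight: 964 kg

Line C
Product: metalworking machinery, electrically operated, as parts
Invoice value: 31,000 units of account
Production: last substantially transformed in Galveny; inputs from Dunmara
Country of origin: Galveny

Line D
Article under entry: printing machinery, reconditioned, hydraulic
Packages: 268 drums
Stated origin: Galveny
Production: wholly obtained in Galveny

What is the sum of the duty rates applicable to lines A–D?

Line A: metalworking → 7-3; electrically operated → 7-3-1; reconditioned → 7-3-1-1. Scheduled 8%. quota on 7-3 exhausted → over-quota 9%; Arlenia agreement on 7-3-2-3: 7-3-1-1 not covered; anti-dumping (Arlenia, 7-3): +22%; total 9% + 22% = 31%. → 31%.
Line B: metalworking → 7-3; pneumatic → 7-3-2; reconditioned → 7-3-2-2. Scheduled 37%. quota on 7-3 exhausted → over-quota 9%; Arlenia agreement on 7-3-2-3: 7-3-2-2 not covered; anti-dumping (Arlenia, 7-3): +22%; total 9% + 22% = 31%. → 31%.
Line C: metalworking → 7-3; electrically operated → 7-3-1; as parts → 7-3-1-3. Scheduled 27%. quota on 7-3 exhausted → over-quota 9%; Galveny agreement on 7-1-2: 7-3-1-3 not covered. → 9%.
Line D: printing → 7-1; hydraulic → 7-1-2; reconditioned → 7-1-2-3. Scheduled 8%. Galveny agreement on 7-1-2: wholly obtained → 4% available; preferential 4%. → 4%.
Sum: 31% + 31% + 9% + 4% = 75%.

75%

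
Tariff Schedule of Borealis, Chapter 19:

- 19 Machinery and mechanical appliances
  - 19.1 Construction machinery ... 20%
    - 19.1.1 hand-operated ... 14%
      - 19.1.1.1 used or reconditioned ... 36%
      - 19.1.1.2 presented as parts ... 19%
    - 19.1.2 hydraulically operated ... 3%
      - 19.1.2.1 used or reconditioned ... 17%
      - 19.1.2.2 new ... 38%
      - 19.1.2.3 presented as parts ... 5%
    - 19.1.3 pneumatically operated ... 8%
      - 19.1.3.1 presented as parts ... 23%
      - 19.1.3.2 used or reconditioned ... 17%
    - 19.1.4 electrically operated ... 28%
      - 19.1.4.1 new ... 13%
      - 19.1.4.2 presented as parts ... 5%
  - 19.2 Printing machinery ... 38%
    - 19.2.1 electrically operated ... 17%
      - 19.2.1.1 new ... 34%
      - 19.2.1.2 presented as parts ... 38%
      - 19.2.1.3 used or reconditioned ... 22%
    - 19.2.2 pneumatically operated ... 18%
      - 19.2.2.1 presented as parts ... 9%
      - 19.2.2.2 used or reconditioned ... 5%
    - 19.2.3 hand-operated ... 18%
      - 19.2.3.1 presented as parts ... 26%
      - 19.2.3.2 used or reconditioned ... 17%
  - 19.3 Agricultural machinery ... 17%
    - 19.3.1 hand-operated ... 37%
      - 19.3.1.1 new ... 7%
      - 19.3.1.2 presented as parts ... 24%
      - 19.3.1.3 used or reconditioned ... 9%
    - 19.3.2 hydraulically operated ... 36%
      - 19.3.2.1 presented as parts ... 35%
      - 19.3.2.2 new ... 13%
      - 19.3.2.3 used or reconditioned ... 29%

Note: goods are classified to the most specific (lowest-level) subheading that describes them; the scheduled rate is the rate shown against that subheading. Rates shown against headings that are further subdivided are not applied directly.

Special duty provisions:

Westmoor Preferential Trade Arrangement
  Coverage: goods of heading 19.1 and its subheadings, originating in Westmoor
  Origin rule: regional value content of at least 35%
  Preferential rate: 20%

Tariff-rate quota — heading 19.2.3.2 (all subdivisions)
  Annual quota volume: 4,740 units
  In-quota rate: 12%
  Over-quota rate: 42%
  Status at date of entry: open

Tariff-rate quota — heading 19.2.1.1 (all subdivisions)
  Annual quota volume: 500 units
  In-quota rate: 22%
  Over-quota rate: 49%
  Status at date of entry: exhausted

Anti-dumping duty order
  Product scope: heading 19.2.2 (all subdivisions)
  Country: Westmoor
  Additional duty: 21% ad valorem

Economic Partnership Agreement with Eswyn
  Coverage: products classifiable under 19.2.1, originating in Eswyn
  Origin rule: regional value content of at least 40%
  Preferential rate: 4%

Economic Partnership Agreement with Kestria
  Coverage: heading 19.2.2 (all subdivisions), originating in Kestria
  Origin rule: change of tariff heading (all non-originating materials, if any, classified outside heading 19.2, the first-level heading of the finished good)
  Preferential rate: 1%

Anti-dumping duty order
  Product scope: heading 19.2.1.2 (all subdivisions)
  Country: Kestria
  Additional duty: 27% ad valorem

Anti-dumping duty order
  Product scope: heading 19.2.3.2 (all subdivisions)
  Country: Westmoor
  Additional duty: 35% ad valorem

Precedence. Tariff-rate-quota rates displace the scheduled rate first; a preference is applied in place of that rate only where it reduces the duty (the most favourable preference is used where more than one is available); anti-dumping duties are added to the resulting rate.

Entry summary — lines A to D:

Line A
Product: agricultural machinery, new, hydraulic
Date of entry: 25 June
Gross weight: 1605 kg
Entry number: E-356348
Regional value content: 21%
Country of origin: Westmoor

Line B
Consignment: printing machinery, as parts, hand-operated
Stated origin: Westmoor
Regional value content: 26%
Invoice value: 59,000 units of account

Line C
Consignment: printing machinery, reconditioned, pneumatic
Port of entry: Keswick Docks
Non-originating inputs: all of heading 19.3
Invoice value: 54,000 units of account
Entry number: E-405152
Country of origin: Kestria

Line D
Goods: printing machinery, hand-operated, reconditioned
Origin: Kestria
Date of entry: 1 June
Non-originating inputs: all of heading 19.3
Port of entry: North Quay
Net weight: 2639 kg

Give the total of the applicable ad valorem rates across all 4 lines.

52%

Line A: agricultural → 19.3; hydraulic → 19.3.2; new → 19.3.2.2. Scheduled 13%. Westmoor agreement on 19.1: 19.3.2.2 not covered. → 13%.
Line B: printing → 19.2; hand-operated → 19.2.3; as parts → 19.2.3.1. Scheduled 26%. Westmoor agreement on 19.1: 19.2.3.1 not covered. → 26%.
Line C: printing → 19.2; pneumatic → 19.2.2; reconditioned → 19.2.2.2. Scheduled 5%. Kestria agreement on 19.2.2: CTH met → 1% available; preferential 1%. → 1%.
Line D: printing → 19.2; hand-operated → 19.2.3; reconditioned → 19.2.3.2. Scheduled 17%. quota on 19.2.3.2 open → in-quota 12%; Kestria agreement on 19.2.2: 19.2.3.2 not covered. → 12%.
Sum: 13% + 26% + 1% + 12% = 52%.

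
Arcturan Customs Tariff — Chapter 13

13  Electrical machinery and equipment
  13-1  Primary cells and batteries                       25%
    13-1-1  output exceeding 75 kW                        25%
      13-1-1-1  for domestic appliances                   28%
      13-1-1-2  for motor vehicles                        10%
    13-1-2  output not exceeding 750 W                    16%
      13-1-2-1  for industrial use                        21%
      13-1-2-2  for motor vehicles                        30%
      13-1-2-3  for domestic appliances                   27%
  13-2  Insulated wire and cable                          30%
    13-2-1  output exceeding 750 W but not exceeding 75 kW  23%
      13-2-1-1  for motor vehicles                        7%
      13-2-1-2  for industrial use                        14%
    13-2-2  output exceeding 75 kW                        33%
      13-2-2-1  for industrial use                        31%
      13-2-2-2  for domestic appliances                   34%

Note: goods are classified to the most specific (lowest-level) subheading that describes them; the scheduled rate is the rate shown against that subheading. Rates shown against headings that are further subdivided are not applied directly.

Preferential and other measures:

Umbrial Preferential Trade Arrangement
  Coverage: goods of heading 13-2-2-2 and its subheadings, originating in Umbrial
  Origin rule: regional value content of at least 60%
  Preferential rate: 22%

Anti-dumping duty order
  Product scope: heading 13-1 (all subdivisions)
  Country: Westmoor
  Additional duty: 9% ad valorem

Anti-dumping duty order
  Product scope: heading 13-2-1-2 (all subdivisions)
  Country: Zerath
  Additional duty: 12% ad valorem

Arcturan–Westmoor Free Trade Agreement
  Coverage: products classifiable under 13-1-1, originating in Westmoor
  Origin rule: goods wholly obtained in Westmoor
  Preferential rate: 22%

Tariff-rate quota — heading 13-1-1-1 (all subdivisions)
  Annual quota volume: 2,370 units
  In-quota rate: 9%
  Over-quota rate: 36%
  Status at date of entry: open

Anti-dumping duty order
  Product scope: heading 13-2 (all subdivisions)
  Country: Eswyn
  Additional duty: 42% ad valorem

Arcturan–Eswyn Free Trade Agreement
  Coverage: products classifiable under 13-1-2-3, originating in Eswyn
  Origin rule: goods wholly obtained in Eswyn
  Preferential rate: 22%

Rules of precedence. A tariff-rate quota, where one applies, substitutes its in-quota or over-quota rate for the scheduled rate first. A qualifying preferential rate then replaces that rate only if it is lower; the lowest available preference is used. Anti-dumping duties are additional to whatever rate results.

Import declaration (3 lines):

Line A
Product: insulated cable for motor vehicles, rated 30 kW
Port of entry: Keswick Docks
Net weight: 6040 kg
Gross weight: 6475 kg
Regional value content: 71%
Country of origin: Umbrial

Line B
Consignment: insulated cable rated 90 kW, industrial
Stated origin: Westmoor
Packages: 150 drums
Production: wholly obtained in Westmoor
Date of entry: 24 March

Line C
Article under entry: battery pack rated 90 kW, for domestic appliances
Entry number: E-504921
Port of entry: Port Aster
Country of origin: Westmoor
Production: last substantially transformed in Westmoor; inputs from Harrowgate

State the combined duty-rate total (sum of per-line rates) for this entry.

56%

Line A: insulated cable → 13-2; rated 30 kW → 13-2-1; for motor vehicles → 13-2-1-1. Scheduled 7%. Umbrial agreement on 13-2-2-2: 13-2-1-1 not covered. → 7%.
Line B: insulated cable → 13-2; rated 90 kW → 13-2-2; industrial → 13-2-2-1. Scheduled 31%. Westmoor agreement on 13-1-1: 13-2-2-1 not covered. → 31%.
Line C: battery pack → 13-1; rated 90 kW → 13-1-1; for domestic appliances → 13-1-1-1. Scheduled 28%. quota on 13-1-1-1 open → in-quota 9%; Westmoor agreement on 13-1-1: not wholly obtained; anti-dumping (Westmoor, 13-1): +9%; total 9% + 9% = 18%. → 18%.
Sum: 7% + 31% + 18% = 56%.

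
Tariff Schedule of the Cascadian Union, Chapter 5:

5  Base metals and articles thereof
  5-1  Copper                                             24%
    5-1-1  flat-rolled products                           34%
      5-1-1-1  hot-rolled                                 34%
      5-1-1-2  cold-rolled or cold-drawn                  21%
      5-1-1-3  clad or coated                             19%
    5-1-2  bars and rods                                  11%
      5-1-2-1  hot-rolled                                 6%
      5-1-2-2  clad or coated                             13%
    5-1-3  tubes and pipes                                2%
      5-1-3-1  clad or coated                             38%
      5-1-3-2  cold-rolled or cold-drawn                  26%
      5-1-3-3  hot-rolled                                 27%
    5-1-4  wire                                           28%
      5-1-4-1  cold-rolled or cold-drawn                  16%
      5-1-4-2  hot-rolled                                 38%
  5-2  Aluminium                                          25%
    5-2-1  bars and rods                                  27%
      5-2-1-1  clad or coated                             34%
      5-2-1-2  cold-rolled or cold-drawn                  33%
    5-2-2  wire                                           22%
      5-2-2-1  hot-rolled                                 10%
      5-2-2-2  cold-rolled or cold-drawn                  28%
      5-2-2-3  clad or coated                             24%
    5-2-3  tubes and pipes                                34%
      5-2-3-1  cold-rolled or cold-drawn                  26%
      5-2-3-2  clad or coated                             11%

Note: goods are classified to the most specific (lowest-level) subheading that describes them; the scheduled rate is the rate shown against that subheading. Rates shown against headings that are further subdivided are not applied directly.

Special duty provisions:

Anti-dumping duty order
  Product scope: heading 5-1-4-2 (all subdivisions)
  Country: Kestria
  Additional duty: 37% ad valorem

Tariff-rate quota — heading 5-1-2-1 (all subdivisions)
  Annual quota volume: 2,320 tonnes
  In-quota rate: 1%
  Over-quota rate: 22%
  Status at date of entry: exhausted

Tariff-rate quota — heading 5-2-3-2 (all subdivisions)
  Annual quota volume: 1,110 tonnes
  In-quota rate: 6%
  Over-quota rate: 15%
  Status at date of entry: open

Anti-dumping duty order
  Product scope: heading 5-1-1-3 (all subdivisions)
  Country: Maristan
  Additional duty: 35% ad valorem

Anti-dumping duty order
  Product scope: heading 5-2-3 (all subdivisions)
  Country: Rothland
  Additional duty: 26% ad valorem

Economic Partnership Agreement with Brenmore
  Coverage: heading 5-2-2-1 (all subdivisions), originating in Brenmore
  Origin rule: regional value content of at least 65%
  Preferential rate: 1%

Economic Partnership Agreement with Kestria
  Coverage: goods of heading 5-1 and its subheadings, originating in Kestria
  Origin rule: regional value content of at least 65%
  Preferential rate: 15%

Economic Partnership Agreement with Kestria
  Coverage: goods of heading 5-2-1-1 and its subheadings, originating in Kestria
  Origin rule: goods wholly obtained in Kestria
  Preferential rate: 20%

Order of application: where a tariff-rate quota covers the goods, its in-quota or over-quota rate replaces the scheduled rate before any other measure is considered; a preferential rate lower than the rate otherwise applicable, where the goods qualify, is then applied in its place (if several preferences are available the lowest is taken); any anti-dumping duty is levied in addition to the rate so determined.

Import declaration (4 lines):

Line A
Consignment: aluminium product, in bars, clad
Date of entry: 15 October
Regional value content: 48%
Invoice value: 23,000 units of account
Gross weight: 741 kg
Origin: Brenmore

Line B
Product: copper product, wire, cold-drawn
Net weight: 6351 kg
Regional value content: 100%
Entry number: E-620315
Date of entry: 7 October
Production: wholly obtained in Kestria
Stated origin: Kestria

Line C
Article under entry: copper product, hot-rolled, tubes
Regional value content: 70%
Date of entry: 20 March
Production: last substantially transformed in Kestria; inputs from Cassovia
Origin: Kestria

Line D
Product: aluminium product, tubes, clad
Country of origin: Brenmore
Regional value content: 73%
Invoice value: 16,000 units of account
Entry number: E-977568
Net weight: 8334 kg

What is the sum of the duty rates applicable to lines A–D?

Line A: aluminium → 5-2; in bars → 5-2-1; clad → 5-2-1-1. Scheduled 34%. Brenmore agreement on 5-2-2-1: 5-2-1-1 not covered. → 34%.
Line B: copper → 5-1; wire → 5-1-4; cold-drawn → 5-1-4-1. Scheduled 16%. Kestria agreement on 5-1: RVC ≥ 65% → 15% available; Kestria agreement on 5-2-1-1: 5-1-4-1 not covered; preferential 15%. → 15%.
Line C: copper → 5-1; tubes → 5-1-3; hot-rolled → 5-1-3-3. Scheduled 27%. Kestria agreement on 5-1: RVC ≥ 65% → 15% available; Kestria agreement on 5-2-1-1: 5-1-3-3 not covered; preferential 15%. → 15%.
Line D: aluminium → 5-2; tubes → 5-2-3; clad → 5-2-3-2. Scheduled 11%. quota on 5-2-3-2 open → in-quota 6%; Brenmore agreement on 5-2-2-1: 5-2-3-2 not covered. → 6%.
Sum: 34% + 15% + 15% + 6% = 70%.

70%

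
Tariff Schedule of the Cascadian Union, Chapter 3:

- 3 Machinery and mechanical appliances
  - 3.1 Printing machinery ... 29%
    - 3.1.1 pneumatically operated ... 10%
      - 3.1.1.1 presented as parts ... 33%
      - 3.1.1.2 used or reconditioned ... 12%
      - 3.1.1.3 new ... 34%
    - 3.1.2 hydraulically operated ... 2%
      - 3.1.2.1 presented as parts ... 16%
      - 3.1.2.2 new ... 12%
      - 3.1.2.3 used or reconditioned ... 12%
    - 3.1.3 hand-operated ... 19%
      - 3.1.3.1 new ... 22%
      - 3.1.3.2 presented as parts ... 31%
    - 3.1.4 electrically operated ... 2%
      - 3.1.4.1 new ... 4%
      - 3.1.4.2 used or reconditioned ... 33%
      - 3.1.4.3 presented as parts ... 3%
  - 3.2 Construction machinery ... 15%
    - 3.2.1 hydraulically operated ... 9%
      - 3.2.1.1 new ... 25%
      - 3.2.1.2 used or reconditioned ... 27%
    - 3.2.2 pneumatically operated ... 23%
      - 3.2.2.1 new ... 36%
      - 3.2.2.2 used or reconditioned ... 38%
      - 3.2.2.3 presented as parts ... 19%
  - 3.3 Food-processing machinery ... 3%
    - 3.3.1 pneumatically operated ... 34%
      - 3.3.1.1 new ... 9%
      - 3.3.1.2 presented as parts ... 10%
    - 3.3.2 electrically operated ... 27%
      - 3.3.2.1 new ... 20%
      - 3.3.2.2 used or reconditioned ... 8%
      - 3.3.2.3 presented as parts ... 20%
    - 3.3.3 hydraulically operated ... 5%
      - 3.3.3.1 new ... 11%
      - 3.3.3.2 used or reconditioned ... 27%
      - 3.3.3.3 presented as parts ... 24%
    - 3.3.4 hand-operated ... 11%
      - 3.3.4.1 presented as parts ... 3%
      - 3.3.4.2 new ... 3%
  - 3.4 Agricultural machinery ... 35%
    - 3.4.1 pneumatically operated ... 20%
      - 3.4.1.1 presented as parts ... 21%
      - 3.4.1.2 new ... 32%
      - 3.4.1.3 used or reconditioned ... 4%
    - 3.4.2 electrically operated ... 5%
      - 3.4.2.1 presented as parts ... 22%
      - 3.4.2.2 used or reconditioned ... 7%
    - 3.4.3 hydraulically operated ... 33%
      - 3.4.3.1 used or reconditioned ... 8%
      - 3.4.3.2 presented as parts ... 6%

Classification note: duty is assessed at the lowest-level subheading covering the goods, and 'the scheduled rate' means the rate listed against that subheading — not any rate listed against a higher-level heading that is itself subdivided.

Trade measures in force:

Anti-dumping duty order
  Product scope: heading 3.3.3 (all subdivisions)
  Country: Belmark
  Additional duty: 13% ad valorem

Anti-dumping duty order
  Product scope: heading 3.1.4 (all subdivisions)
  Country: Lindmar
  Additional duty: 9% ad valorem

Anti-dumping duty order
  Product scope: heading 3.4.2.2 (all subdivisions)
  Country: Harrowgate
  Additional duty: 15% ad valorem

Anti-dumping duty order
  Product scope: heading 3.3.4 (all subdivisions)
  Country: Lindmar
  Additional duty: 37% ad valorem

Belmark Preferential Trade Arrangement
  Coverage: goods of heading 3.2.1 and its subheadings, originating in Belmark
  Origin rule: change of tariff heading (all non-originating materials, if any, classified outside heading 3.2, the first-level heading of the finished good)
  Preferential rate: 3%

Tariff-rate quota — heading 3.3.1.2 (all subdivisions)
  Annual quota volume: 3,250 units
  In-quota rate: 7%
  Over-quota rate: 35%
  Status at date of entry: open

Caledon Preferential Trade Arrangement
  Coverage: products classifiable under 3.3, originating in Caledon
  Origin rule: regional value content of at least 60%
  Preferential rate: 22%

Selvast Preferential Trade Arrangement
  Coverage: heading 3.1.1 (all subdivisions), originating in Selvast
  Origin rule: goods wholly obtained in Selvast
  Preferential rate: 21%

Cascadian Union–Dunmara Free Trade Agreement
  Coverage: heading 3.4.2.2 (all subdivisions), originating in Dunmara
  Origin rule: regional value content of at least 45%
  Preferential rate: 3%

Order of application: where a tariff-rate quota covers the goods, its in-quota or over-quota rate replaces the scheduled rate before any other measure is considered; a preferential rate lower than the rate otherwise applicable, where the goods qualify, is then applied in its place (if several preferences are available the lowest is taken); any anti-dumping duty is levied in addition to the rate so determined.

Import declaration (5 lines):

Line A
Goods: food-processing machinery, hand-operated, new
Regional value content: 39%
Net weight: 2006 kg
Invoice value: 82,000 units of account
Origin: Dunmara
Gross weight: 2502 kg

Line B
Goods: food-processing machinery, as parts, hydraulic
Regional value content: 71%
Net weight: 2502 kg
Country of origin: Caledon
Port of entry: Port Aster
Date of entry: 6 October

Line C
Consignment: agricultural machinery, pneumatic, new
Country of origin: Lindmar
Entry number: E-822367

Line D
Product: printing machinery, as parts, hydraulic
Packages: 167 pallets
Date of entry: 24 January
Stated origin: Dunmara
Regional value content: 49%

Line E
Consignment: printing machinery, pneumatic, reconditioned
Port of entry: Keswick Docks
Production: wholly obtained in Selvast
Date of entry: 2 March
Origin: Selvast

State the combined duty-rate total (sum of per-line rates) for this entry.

Line A: food-processing → 3.3; hand-operated → 3.3.4; new → 3.3.4.2. Scheduled 3%. Dunmara agreement on 3.4.2.2: 3.3.4.2 not covered. → 3%.
Line B: food-processing → 3.3; hydraulic → 3.3.3; as parts → 3.3.3.3. Scheduled 24%. Caledon agreement on 3.3: RVC ≥ 60% → 22% available; preferential 22%. → 22%.
Line C: agricultural → 3.4; pneumatic → 3.4.1; new → 3.4.1.2. Scheduled 32%. No special measure applies. → 32%.
Line D: printing → 3.1; hydraulic → 3.1.2; as parts → 3.1.2.1. Scheduled 16%. Dunmara agreement on 3.4.2.2: 3.1.2.1 not covered. → 16%.
Line E: printing → 3.1; pneumatic → 3.1.1; reconditioned → 3.1.1.2. Scheduled 12%. Selvast agreement on 3.1.1: wholly obtained → 21% available; preference 21% not lower than 12% → no reduction. → 12%.
Sum: 3% + 22% + 32% + 16% + 12% = 85%.

85%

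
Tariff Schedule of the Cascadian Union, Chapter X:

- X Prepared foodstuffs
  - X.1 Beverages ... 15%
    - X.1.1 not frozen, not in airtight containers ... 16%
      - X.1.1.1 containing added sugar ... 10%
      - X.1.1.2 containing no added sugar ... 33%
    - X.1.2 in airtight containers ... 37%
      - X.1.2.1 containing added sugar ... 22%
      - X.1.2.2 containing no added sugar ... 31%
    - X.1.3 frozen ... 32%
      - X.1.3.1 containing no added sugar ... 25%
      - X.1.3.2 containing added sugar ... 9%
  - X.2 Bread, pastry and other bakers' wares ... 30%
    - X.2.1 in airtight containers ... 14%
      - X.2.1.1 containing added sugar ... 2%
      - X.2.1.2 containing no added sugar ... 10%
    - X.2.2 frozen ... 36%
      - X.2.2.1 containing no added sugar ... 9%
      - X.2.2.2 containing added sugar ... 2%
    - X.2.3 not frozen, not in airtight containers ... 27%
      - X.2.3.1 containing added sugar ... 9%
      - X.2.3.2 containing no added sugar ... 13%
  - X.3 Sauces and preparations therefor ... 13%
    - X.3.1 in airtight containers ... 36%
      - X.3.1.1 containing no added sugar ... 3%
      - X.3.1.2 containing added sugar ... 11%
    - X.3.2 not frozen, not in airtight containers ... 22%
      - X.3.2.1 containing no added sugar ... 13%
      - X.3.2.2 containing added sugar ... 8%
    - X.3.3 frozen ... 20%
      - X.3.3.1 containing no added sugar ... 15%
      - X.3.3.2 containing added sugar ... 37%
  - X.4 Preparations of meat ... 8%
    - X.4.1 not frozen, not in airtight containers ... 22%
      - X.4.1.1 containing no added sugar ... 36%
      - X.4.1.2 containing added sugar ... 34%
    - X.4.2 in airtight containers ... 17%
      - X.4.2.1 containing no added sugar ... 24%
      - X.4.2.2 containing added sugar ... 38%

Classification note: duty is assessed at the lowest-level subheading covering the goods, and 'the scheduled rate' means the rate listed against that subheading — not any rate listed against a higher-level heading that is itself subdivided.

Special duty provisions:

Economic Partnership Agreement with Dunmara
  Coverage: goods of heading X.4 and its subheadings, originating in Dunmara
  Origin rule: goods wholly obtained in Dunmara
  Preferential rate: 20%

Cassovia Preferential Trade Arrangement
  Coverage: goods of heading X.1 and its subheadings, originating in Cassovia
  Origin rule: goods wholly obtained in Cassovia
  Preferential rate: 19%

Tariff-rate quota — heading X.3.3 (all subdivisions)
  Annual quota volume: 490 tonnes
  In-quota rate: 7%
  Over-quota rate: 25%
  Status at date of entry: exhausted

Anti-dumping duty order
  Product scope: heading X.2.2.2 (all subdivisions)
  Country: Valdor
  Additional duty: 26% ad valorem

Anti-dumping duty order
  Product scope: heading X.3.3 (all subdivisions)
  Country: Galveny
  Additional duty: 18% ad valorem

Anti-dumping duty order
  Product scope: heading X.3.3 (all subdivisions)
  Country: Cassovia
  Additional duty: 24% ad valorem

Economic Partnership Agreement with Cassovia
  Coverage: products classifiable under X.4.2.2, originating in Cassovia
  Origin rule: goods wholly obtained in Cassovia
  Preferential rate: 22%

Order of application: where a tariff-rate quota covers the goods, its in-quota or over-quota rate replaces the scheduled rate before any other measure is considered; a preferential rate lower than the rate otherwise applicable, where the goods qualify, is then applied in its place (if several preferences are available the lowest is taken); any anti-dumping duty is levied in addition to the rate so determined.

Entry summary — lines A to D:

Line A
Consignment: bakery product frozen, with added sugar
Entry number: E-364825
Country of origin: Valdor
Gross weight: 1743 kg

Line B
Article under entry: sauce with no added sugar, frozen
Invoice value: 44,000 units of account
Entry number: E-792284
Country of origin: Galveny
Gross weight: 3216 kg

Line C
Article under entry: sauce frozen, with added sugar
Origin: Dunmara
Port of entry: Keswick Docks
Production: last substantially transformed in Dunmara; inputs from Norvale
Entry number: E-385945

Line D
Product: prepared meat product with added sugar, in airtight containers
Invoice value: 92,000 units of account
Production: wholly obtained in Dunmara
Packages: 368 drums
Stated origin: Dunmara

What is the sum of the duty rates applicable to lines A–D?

Line A: bakery product → X.2; frozen → X.2.2; with added sugar → X.2.2.2. Scheduled 2%. anti-dumping (Valdor, X.2.2.2): +26%; total 2% + 26% = 28%. → 28%.
Line B: sauce → X.3; frozen → X.3.3; with no added sugar → X.3.3.1. Scheduled 15%. quota on X.3.3 exhausted → over-quota 25%; anti-dumping (Galveny, X.3.3): +18%; total 25% + 18% = 43%. → 43%.
Line C: sauce → X.3; frozen → X.3.3; with added sugar → X.3.3.2. Scheduled 37%. quota on X.3.3 exhausted → over-quota 25%; Dunmara agreement on X.4: X.3.3.2 not covered. → 25%.
Line D: prepared meat product → X.4; in airtight containers → X.4.2; with added sugar → X.4.2.2. Scheduled 38%. Dunmara agreement on X.4: wholly obtained → 20% available; preferential 20%. → 20%.
Sum: 28% + 43% + 25% + 20% = 116%.

116%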